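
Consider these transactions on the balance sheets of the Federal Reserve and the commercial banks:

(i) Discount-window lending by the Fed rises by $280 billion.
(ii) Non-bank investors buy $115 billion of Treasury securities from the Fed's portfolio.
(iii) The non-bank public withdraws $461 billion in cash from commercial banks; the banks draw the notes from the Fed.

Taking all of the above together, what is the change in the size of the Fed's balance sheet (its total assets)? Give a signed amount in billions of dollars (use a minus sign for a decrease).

+$165 billion

Discount-window loan $280 billion: a Fed asset is acquired → +$280B.
Asset sale (to non-banks) $115 billion: a Fed asset is shed → −$115B.
Currency withdrawal $461 billion: only the composition of liabilities changes → 0.
Net: 280 − 115 + 0 = +$165 billion.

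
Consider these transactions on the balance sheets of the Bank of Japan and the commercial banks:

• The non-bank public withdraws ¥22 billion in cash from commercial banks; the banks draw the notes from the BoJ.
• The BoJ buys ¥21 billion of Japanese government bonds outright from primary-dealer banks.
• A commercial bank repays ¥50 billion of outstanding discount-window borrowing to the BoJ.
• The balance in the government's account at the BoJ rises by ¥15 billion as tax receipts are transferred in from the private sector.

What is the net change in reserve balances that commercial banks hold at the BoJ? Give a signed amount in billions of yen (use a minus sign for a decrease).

-¥66 billion

Currency withdrawal ¥22 billion: banks swap reserves for currency → −¥22B.
OMO purchase (from banks) ¥21 billion: the BoJ pays by crediting reserve accounts → +¥21B.
Discount-window repayment ¥50 billion: repayment is debited from reserves → −¥50B.
Government account inflow ¥15 billion: funds move from bank reserves into the government account → −¥15B.
Net: −22 + 21 − 50 − 15 = -¥66 billion.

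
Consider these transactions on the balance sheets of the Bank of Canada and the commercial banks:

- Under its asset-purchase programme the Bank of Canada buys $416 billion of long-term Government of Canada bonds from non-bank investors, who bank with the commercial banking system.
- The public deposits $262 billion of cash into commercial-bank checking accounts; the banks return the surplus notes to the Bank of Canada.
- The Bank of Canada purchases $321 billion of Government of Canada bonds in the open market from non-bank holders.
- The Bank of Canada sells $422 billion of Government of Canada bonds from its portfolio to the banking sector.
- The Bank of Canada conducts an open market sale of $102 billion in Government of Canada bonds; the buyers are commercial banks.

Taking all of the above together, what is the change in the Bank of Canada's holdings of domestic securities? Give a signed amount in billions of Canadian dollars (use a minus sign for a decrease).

+$213 billion

Asset purchase (from non-banks) $416 billion: securities added to the Bank of Canada's portfolio → +$416B.
Currency deposit $262 billion: the Bank of Canada's securities portfolio is untouched → 0.
Asset purchase (from non-banks) $321 billion: securities added to the Bank of Canada's portfolio → +$321B.
OMO sale (to banks) $422 billion: securities removed from the Bank of Canada's portfolio → −$422B.
OMO sale (to banks) $102 billion: securities removed from the Bank of Canada's portfolio → −$102B.
Net: 416 + 0 + 321 − 422 − 102 = +$213 billion.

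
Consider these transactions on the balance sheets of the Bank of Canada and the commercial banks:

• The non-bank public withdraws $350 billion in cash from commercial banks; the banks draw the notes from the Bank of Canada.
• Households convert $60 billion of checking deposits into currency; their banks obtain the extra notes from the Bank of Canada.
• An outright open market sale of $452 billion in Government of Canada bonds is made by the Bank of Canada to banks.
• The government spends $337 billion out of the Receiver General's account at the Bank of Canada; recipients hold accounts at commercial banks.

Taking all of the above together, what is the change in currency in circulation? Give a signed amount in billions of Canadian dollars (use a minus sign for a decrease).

+$410 billion

Currency withdrawal $350 billion: notes leave the central bank → +$350B.
Currency withdrawal $60 billion: notes leave the central bank → +$60B.
OMO sale (to banks) $452 billion: no currency enters or leaves circulation → 0.
Government spending $337 billion: no currency enters or leaves circulation → 0.
Net: 350 + 60 + 0 + 0 = +$410 billion.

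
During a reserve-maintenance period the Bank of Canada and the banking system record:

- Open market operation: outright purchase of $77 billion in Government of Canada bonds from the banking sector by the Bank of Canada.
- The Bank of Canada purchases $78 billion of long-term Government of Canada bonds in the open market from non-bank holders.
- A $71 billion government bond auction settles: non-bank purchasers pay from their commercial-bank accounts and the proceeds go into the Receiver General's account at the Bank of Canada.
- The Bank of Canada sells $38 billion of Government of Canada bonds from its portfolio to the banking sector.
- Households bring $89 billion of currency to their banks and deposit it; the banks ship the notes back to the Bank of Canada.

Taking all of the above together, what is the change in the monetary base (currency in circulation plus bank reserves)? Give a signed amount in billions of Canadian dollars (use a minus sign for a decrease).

OMO purchase (from banks) $77 billion: Bank of Canada balance sheet expands → +$77B.
Asset purchase (from non-banks) $78 billion: Bank of Canada balance sheet expands → +$78B.
Government account inflow $71 billion: reserves shift to a non-base liability → −$71B.
OMO sale (to banks) $38 billion: Bank of Canada balance sheet contracts → −$38B.
Currency deposit $89 billion: just a shift between currency and reserves — both are base money → 0.
Net: 77 + 78 − 71 − 38 + 0 = +$46 billion.

+$46 billion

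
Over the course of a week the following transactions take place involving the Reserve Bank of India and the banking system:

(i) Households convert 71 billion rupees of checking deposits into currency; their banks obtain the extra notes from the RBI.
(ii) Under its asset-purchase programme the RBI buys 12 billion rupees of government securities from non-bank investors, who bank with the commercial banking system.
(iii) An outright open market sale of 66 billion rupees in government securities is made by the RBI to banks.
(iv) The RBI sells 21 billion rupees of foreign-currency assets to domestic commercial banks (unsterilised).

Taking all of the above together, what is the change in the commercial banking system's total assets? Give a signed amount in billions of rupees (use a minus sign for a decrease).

-59 billion

RBI balance sheet:
  Assets:      Securities −54B, Foreign assets −21B
  Liabilities: Bank reserves −146B, Currency in circulation +71B
Commercial banking system:
  Assets:      Reserves at CB −146B, Securities +66B, Foreign assets +21B
  Liabilities: Checkable deposits −59B
Change in total bank assets = -59 billion.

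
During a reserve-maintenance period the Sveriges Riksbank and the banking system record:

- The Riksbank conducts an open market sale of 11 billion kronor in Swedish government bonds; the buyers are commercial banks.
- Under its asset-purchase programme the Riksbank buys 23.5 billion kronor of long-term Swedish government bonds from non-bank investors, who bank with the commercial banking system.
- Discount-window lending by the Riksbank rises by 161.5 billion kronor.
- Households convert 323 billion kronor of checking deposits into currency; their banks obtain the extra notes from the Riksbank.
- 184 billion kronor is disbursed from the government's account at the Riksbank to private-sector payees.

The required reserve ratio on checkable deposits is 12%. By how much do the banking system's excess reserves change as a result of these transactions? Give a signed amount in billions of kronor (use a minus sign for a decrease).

OMO sale (to banks) 11 billion kronor: reserves −11B, deposits 0.
Asset purchase (from non-banks) 23.5 billion kronor: reserves +23.5B, deposits +23.5B.
Discount-window loan 161.5 billion kronor: reserves +161.5B, deposits 0.
Currency withdrawal 323 billion kronor: reserves −323B, deposits −323B.
Government spending 184 billion kronor: reserves +184B, deposits +184B.
Totals: Δreserves = +35B, Δdeposits = −115.5B.
Δrequired reserves = 12% × −115.5B = −13.86B.
Δexcess reserves = Δreserves − Δrequired = +35B − (−13.86B) = +48.86 billion.

+48.86 billion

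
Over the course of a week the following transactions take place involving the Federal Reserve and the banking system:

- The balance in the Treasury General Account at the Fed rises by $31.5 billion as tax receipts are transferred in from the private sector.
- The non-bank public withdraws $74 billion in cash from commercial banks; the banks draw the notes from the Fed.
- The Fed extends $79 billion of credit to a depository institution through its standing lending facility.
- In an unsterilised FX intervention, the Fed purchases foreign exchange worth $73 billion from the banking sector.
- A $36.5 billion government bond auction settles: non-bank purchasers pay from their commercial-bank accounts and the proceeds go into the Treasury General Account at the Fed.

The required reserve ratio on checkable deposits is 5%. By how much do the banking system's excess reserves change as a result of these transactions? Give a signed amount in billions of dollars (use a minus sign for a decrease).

+$17.1 billion

Government account inflow $31.5 billion: reserves −$31.5B, deposits −$31.5B.
Currency withdrawal $74 billion: reserves −$74B, deposits −$74B.
Discount-window loan $79 billion: reserves +$79B, deposits 0.
FX purchase $73 billion: reserves +$73B, deposits 0.
Government account inflow $36.5 billion: reserves −$36.5B, deposits −$36.5B.
Totals: Δreserves = +$10B, Δdeposits = −$142B.
Δrequired reserves = 5% × −$142B = −$7.1B.
Δexcess reserves = Δreserves − Δrequired = +$10B − (−$7.1B) = +$17.1 billion.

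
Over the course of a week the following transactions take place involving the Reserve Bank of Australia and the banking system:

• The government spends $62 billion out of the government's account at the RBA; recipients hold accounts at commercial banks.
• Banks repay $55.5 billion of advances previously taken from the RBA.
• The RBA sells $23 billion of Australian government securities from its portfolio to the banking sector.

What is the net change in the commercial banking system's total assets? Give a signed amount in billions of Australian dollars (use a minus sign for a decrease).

+$6.5 billion

RBA balance sheet:
  Assets:      Securities −$23B, Loans to banks −$55.5B
  Liabilities: Bank reserves −$16.5B, Government deposits −$62B
Commercial banking system:
  Assets:      Reserves at CB −$16.5B, Securities +$23B
  Liabilities: Checkable deposits +$62B, Borrowings from CB −$55.5B
Change in total bank assets = +$6.5 billion.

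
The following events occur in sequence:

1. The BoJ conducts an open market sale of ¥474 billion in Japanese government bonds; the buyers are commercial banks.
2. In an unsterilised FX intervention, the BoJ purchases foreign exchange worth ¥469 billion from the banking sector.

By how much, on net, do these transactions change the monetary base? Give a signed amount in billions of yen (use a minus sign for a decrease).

-¥5 billion

OMO sale (to banks) ¥474 billion: BoJ balance sheet contracts → −¥474B.
FX purchase ¥469 billion: BoJ balance sheet expands → +¥469B.
Net: −474 + 469 = -¥5 billion.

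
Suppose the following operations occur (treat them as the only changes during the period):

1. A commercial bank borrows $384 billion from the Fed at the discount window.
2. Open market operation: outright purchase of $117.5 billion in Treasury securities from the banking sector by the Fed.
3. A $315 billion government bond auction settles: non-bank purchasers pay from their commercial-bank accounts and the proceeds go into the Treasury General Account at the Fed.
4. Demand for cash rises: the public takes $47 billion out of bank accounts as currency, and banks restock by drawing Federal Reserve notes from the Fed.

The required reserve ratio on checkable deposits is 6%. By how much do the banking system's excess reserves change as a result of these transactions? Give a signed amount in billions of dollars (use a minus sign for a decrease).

Discount-window loan $384 billion: reserves +$384B, deposits 0.
OMO purchase (from banks) $117.5 billion: reserves +$117.5B, deposits 0.
Government account inflow $315 billion: reserves −$315B, deposits −$315B.
Currency withdrawal $47 billion: reserves −$47B, deposits −$47B.
Totals: Δreserves = +$139.5B, Δdeposits = −$362B.
Δrequired reserves = 6% × −$362B = −$21.72B.
Δexcess reserves = Δreserves − Δrequired = +$139.5B − (−$21.72B) = +$161.22 billion.

+$161.22 billion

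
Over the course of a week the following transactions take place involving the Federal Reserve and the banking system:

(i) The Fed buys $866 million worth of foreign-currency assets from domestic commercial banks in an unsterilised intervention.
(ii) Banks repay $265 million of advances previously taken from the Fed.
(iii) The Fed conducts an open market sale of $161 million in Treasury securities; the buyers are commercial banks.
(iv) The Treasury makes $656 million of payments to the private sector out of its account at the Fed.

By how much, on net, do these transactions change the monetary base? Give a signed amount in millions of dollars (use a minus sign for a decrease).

+$1096 million

Fed balance sheet:
  Assets:      Securities −$161M, Loans to banks −$265M, Foreign assets +$866M
  Liabilities: Bank reserves +$1096M, Government deposits −$656M
Monetary base = currency + reserves: 0 + (+$1096M) = +$1096 million.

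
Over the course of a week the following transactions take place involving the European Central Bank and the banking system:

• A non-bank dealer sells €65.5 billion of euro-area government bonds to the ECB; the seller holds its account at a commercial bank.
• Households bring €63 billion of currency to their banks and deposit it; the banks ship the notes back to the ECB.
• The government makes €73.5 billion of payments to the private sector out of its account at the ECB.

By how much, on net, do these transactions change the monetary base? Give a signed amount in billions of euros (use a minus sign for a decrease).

+€139 billion

ECB balance sheet:
  Assets:      Securities +€65.5B
  Liabilities: Bank reserves +€202B, Currency in circulation −€63B, Government deposits −€73.5B
Commercial banking system:
  Assets:      Reserves at CB +€202B
  Liabilities: Checkable deposits +€202B
Monetary base = currency + reserves: −€63B + (+€202B) = +€139 billion.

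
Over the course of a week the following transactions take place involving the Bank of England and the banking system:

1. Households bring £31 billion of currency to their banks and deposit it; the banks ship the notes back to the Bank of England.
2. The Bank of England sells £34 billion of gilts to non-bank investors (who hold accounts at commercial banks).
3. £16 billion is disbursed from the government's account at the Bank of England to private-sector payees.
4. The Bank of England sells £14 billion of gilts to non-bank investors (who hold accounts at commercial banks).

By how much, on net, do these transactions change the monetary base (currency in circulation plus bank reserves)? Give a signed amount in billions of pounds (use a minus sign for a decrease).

Bank of England balance sheet:
  Assets:      Securities −£48B
  Liabilities: Bank reserves −£1B, Currency in circulation −£31B, Government deposits −£16B
Commercial banking system:
  Assets:      Reserves at CB −£1B
  Liabilities: Checkable deposits −£1B
Monetary base = currency + reserves: −£31B + (−£1B) = -£32 billion.

-£32 billion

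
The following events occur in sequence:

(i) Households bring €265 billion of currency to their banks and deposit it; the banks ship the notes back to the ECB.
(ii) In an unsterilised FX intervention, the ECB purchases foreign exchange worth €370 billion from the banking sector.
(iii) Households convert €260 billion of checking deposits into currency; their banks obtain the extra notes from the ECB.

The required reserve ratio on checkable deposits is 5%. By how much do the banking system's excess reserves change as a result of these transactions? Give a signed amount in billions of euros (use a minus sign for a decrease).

+€374.75 billion

Currency deposit €265 billion: reserves +€265B, deposits +€265B.
FX purchase €370 billion: reserves +€370B, deposits 0.
Currency withdrawal €260 billion: reserves −€260B, deposits −€260B.
Totals: Δreserves = +€375B, Δdeposits = +€5B.
Δrequired reserves = 5% × +€5B = +€0.25B.
Δexcess reserves = Δreserves − Δrequired = +€375B − (+€0.25B) = +€374.75 billion.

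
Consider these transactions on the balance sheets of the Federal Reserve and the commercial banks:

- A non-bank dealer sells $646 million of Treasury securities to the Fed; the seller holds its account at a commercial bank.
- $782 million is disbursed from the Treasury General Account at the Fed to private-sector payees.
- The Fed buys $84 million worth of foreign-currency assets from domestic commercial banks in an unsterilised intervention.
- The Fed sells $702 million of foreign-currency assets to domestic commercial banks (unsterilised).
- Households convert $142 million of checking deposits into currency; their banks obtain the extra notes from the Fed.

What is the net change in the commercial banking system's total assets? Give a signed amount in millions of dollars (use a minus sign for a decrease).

Fed balance sheet:
  Assets:      Securities +$646M, Foreign assets −$618M
  Liabilities: Bank reserves +$668M, Currency in circulation +$142M, Government deposits −$782M
Commercial banking system:
  Assets:      Reserves at CB +$668M, Foreign assets +$618M
  Liabilities: Checkable deposits +$1286M
Change in total bank assets = +$1286 million.

+$1286 million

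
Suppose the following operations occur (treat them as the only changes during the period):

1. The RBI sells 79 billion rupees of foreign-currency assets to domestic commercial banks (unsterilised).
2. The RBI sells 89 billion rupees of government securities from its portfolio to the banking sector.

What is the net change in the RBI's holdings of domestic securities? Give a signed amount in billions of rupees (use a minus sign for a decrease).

-89 billion

RBI balance sheet:
  Assets:      Securities −89B, Foreign assets −79B
  Liabilities: Bank reserves −168B
Commercial banking system:
  Assets:      Reserves at CB −168B, Securities +89B, Foreign assets +79B
  Liabilities: no change
So the change in the RBI's holdings of domestic securities is -89 billion.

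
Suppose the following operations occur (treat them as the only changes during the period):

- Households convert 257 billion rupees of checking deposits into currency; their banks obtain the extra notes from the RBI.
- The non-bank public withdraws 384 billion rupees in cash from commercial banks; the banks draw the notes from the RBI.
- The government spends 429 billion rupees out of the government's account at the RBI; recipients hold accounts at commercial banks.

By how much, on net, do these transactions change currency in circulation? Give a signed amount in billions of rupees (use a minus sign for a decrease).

Currency withdrawal 257 billion rupees: notes leave the central bank → +257B.
Currency withdrawal 384 billion rupees: notes leave the central bank → +384B.
Government spending 429 billion rupees: no currency enters or leaves circulation → 0.
Net: 257 + 384 + 0 = +641 billion.

+641 billion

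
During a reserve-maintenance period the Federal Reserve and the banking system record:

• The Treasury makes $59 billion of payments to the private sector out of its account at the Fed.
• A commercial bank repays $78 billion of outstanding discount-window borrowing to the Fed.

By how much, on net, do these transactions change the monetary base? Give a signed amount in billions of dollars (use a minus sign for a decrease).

Government spending $59 billion: a non-base liability converts back to reserves → +$59B.
Discount-window repayment $78 billion: Fed balance sheet contracts → −$78B.
Net: 59 − 78 = -$19 billion.

-$19 billion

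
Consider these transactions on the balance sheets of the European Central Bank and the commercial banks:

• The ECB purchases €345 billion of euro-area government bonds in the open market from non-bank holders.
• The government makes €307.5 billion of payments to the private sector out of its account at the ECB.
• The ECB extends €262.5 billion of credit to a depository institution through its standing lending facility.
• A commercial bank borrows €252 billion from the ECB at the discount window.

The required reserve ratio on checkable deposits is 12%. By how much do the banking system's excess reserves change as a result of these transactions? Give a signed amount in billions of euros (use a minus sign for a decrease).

Asset purchase (from non-banks) €345 billion: reserves +€345B, deposits +€345B.
Government spending €307.5 billion: reserves +€307.5B, deposits +€307.5B.
Discount-window loan €262.5 billion: reserves +€262.5B, deposits 0.
Discount-window loan €252 billion: reserves +€252B, deposits 0.
Totals: Δreserves = +€1167B, Δdeposits = +€652.5B.
Δrequired reserves = 12% × +€652.5B = +€78.3B.
Δexcess reserves = Δreserves − Δrequired = +€1167B − (+€78.3B) = +€1088.7 billion.

+€1088.7 billion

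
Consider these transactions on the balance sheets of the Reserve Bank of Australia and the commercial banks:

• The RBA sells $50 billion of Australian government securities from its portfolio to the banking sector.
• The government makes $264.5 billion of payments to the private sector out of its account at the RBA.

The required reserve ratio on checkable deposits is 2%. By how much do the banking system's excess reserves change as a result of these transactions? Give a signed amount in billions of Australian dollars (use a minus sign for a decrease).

+$209.21 billion

OMO sale (to banks) $50 billion: reserves −$50B, deposits 0.
Government spending $264.5 billion: reserves +$264.5B, deposits +$264.5B.
Totals: Δreserves = +$214.5B, Δdeposits = +$264.5B.
Δrequired reserves = 2% × +$264.5B = +$5.29B.
Δexcess reserves = Δreserves − Δrequired = +$214.5B − (+$5.29B) = +$209.21 billion.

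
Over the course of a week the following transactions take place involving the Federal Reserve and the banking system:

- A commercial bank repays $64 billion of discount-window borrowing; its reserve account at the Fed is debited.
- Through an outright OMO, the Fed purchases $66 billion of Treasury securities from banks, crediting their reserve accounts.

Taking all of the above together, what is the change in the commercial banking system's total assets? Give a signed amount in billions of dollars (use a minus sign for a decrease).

Fed balance sheet:
  Assets:      Securities +$66B, Loans to banks −$64B
  Liabilities: Bank reserves +$2B
Commercial banking system:
  Assets:      Reserves at CB +$2B, Securities −$66B
  Liabilities: Borrowings from CB −$64B
Change in total bank assets = -$64 billion.

-$64 billion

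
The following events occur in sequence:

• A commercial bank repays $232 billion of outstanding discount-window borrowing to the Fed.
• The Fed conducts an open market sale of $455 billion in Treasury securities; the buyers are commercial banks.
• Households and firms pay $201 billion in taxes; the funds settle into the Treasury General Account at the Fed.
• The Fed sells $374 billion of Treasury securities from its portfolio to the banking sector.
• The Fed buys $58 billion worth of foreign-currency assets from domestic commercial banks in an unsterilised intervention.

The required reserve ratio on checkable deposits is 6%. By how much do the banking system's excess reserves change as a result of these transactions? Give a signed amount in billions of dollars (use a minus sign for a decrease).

Discount-window repayment $232 billion: reserves −$232B, deposits 0.
OMO sale (to banks) $455 billion: reserves −$455B, deposits 0.
Government account inflow $201 billion: reserves −$201B, deposits −$201B.
OMO sale (to banks) $374 billion: reserves −$374B, deposits 0.
FX purchase $58 billion: reserves +$58B, deposits 0.
Totals: Δreserves = −$1204B, Δdeposits = −$201B.
Δrequired reserves = 6% × −$201B = −$12.06B.
Δexcess reserves = Δreserves − Δrequired = −$1204B − (−$12.06B) = -$1191.94 billion.

-$1191.94 billion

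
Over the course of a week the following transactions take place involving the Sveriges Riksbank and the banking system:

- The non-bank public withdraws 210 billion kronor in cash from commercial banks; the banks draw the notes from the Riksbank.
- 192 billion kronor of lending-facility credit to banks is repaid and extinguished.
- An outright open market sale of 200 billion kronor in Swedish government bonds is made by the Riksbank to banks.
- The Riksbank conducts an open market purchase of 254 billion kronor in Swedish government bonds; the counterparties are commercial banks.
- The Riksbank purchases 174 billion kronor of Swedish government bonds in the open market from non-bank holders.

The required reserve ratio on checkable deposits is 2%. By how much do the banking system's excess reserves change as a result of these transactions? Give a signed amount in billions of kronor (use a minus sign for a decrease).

Currency withdrawal 210 billion kronor: reserves −210B, deposits −210B.
Discount-window repayment 192 billion kronor: reserves −192B, deposits 0.
OMO sale (to banks) 200 billion kronor: reserves −200B, deposits 0.
OMO purchase (from banks) 254 billion kronor: reserves +254B, deposits 0.
Asset purchase (from non-banks) 174 billion kronor: reserves +174B, deposits +174B.
Totals: Δreserves = −174B, Δdeposits = −36B.
Δrequired reserves = 2% × −36B = −0.72B.
Δexcess reserves = Δreserves − Δrequired = −174B − (−0.72B) = -173.28 billion.

-173.28 billion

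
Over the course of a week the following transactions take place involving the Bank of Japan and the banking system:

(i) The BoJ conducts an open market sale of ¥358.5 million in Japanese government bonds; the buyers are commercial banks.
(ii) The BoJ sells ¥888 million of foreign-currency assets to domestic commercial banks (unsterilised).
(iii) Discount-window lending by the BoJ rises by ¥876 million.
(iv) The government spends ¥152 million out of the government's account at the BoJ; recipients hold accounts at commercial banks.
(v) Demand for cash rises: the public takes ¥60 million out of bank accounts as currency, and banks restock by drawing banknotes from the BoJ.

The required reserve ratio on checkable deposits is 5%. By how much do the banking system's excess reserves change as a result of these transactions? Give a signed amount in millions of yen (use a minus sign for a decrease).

OMO sale (to banks) ¥358.5 million: reserves −¥358.5M, deposits 0.
FX sale ¥888 million: reserves −¥888M, deposits 0.
Discount-window loan ¥876 million: reserves +¥876M, deposits 0.
Government spending ¥152 million: reserves +¥152M, deposits +¥152M.
Currency withdrawal ¥60 million: reserves −¥60M, deposits −¥60M.
Totals: Δreserves = −¥278.5M, Δdeposits = +¥92M.
Δrequired reserves = 5% × +¥92M = +¥4.6M.
Δexcess reserves = Δreserves − Δrequired = −¥278.5M − (+¥4.6M) = -¥283.1 million.

-¥283.1 million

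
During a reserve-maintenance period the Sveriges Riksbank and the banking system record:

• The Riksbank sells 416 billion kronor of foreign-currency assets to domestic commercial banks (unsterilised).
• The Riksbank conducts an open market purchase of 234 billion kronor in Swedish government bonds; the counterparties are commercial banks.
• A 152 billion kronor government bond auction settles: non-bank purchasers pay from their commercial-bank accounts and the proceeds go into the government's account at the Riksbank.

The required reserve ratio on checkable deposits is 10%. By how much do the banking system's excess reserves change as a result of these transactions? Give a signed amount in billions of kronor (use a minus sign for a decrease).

-318.8 billion

FX sale 416 billion kronor: reserves −416B, deposits 0.
OMO purchase (from banks) 234 billion kronor: reserves +234B, deposits 0.
Government account inflow 152 billion kronor: reserves −152B, deposits −152B.
Totals: Δreserves = −334B, Δdeposits = −152B.
Δrequired reserves = 10% × −152B = −15.2B.
Δexcess reserves = Δreserves − Δrequired = −334B − (−15.2B) = -318.8 billion.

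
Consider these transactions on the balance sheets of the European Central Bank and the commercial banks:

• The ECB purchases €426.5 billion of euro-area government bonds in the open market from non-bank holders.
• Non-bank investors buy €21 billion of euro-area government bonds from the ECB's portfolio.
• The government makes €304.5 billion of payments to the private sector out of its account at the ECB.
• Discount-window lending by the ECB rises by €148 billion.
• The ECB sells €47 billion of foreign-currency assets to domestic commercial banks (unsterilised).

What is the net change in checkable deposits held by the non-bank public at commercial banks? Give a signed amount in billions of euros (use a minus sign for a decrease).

ECB balance sheet:
  Assets:      Securities +€405.5B, Loans to banks +€148B, Foreign assets −€47B
  Liabilities: Bank reserves +€811B, Government deposits −€304.5B
Commercial banking system:
  Assets:      Reserves at CB +€811B, Foreign assets +€47B
  Liabilities: Checkable deposits +€710B, Borrowings from CB +€148B
So the change in checkable deposits held by the non-bank public at commercial banks is +€710 billion.

+€710 billion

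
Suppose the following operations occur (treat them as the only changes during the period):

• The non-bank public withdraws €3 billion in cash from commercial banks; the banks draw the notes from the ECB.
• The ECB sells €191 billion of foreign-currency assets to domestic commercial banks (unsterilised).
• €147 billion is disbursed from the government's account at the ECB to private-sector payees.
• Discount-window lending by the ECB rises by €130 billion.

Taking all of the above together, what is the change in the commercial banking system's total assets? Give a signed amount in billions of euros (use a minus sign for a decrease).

Currency withdrawal €3 billion: bank balance sheets shrink → −€3B.
FX sale €191 billion: just an asset swap on bank balance sheets → 0.
Government spending €147 billion: bank balance sheets expand → +€147B.
Discount-window loan €130 billion: bank balance sheets expand → +€130B.
Net: −3 + 0 + 147 + 130 = +€274 billion.

+€274 billion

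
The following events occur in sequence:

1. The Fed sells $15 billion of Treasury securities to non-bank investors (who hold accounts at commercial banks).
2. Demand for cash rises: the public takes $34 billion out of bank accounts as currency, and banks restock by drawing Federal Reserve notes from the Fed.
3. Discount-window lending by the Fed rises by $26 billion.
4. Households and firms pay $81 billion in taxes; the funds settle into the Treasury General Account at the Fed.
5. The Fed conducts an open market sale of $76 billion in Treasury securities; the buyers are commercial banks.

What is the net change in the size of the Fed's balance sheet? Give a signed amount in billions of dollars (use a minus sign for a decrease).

Fed balance sheet:
  Assets:      Securities −$91B, Loans to banks +$26B
  Liabilities: Bank reserves −$180B, Currency in circulation +$34B, Government deposits +$81B
Change in total Fed assets = -$65 billion.

-$65 billion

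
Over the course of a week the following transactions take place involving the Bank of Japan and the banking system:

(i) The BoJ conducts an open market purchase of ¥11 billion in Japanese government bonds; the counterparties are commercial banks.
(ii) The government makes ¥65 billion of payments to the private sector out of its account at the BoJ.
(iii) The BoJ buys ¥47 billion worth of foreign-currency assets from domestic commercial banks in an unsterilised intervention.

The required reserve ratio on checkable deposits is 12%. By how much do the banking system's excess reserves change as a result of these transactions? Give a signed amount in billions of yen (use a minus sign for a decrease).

+¥115.2 billion

OMO purchase (from banks) ¥11 billion: reserves +¥11B, deposits 0.
Government spending ¥65 billion: reserves +¥65B, deposits +¥65B.
FX purchase ¥47 billion: reserves +¥47B, deposits 0.
Totals: Δreserves = +¥123B, Δdeposits = +¥65B.
Δrequired reserves = 12% × +¥65B = +¥7.8B.
Δexcess reserves = Δreserves − Δrequired = +¥123B − (+¥7.8B) = +¥115.2 billion.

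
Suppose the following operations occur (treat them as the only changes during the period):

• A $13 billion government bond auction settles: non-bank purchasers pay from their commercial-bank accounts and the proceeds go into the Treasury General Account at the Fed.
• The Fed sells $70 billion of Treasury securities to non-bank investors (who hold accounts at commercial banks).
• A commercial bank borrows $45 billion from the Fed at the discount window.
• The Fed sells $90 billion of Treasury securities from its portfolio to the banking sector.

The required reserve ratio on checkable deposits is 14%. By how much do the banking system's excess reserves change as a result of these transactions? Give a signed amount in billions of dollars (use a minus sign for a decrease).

Government account inflow $13 billion: reserves −$13B, deposits −$13B.
Asset sale (to non-banks) $70 billion: reserves −$70B, deposits −$70B.
Discount-window loan $45 billion: reserves +$45B, deposits 0.
OMO sale (to banks) $90 billion: reserves −$90B, deposits 0.
Totals: Δreserves = −$128B, Δdeposits = −$83B.
Δrequired reserves = 14% × −$83B = −$11.62B.
Δexcess reserves = Δreserves − Δrequired = −$128B − (−$11.62B) = -$116.38 billion.

-$116.38 billion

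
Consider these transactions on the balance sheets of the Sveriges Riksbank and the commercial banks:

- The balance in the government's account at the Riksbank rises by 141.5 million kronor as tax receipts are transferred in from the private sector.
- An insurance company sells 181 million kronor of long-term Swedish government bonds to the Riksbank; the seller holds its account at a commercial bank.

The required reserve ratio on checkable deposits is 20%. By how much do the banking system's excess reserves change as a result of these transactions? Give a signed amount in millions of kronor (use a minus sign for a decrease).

+31.6 million

Government account inflow 141.5 million kronor: reserves −141.5M, deposits −141.5M.
Asset purchase (from non-banks) 181 million kronor: reserves +181M, deposits +181M.
Totals: Δreserves = +39.5M, Δdeposits = +39.5M.
Δrequired reserves = 20% × +39.5M = +7.9M.
Δexcess reserves = Δreserves − Δrequired = +39.5M − (+7.9M) = +31.6 million.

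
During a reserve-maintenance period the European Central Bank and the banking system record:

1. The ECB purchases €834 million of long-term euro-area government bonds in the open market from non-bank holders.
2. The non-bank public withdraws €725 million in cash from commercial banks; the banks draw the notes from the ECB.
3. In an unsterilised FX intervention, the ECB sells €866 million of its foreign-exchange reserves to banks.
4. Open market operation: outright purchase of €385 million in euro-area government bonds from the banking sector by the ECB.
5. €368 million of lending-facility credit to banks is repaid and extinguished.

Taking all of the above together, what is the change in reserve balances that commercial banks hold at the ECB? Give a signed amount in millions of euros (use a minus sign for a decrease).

ECB balance sheet:
  Assets:      Securities +€1219M, Loans to banks −€368M, Foreign assets −€866M
  Liabilities: Bank reserves −€740M, Currency in circulation +€725M
So the change in reserve balances that commercial banks hold at the ECB is -€740 million.

-€740 million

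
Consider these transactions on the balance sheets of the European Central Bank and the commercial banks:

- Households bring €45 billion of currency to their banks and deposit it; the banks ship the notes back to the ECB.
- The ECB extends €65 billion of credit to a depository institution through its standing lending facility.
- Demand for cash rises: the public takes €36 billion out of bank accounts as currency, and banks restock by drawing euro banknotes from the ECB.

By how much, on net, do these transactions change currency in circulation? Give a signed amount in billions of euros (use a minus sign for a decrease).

Currency deposit €45 billion: notes return to the central bank → −€45B.
Discount-window loan €65 billion: no currency enters or leaves circulation → 0.
Currency withdrawal €36 billion: notes leave the central bank → +€36B.
Net: −45 + 0 + 36 = -€9 billion.

-€9 billion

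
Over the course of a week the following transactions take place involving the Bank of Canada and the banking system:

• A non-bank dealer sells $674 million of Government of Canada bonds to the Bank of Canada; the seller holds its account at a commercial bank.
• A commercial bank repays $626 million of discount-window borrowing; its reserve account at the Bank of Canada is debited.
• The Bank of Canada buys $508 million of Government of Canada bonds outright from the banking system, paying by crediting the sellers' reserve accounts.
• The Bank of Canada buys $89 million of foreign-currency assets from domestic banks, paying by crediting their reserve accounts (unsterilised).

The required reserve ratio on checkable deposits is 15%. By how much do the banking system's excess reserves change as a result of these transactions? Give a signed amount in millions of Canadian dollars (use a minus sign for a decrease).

Asset purchase (from non-banks) $674 million: reserves +$674M, deposits +$674M.
Discount-window repayment $626 million: reserves −$626M, deposits 0.
OMO purchase (from banks) $508 million: reserves +$508M, deposits 0.
FX purchase $89 million: reserves +$89M, deposits 0.
Totals: Δreserves = +$645M, Δdeposits = +$674M.
Δrequired reserves = 15% × +$674M = +$101.1M.
Δexcess reserves = Δreserves − Δrequired = +$645M − (+$101.1M) = +$543.9 million.

+$543.9 million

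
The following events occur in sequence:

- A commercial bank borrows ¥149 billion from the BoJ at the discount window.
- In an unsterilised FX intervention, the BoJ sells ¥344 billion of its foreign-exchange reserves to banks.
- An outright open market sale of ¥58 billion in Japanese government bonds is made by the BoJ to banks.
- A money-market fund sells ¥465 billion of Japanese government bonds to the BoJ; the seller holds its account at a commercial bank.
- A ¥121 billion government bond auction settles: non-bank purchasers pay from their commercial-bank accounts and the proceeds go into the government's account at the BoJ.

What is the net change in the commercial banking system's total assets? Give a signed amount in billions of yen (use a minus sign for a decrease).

+¥493 billion

BoJ balance sheet:
  Assets:      Securities +¥407B, Loans to banks +¥149B, Foreign assets −¥344B
  Liabilities: Bank reserves +¥91B, Government deposits +¥121B
Commercial banking system:
  Assets:      Reserves at CB +¥91B, Securities +¥58B, Foreign assets +¥344B
  Liabilities: Checkable deposits +¥344B, Borrowings from CB +¥149B
Change in total bank assets = +¥493 billion.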